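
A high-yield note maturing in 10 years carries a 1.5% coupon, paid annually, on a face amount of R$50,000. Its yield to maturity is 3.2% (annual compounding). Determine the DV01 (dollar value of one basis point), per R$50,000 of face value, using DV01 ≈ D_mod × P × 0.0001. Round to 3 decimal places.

R$38.574

Periodic yield y = 0.032.
  t   CF        PV=CF/(1+0.032)^t    t·PV
  1       750.00       726.7442       726.7442
  2       750.00       704.2095     1,408.4190
  3       750.00       682.3735     2,047.1206
  4       750.00       661.2147     2,644.8586
  5       750.00       640.7119     3,203.5594
  6       750.00       620.8448     3,725.0691
  7       750.00       601.5938     4,211.1569
  8       750.00       582.9398     4,663.5182
  9       750.00       564.8641     5,083.7771
  10   50,750.00    37,037.2791   370,372.7905
  Σ                 42,822.7754   398,087.0135
P = 42,822.7754; D_Mac = 9.29615 yrs; D_mod = 9.00790 yrs.
DV01 ≈ 9.00790 × 42,822.7754 × 0.0001 = 38.574323.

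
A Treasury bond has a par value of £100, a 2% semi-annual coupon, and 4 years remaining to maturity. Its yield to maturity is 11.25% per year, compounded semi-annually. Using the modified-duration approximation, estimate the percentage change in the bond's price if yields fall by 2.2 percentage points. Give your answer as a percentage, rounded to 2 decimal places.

+7.98%

Periodic yield y = 0.05625. Modified duration first:
  t   CF        PV=CF/(1+0.05625)^t    t·PV
  1         1.00         0.9467         0.9467
  2         1.00         0.8963         1.7927
  3         1.00         0.8486         2.5458
  4         1.00         0.8034         3.2136
  5         1.00         0.7606         3.8031
  6         1.00         0.7201         4.3207
  7         1.00         0.6818         4.7723
  8       101.00        65.1910       521.5279
  Σ                     70.8486       542.9228
P = 70.8486; D_Mac = 7.66315 half-year periods = 3.83157 yrs; D_mod = 3.83157/(1+0.05625) = 3.62752 yrs.
ΔP/P ≈ -D_mod · Δy = -3.62752 × (-0.022) = +0.079806 = +7.9806%.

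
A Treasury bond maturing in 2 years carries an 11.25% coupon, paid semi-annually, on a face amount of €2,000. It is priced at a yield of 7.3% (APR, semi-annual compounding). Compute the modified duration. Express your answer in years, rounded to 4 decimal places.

Periodic yield y = 0.0365. First find Macaulay duration:
  t   CF        PV=CF/(1+0.0365)^t    t·PV
  1       112.50       108.5384       108.5384
  2       112.50       104.7162       209.4324
  3       112.50       101.0287       303.0860
  4     2,112.50     1,830.2883     7,321.1530
  Σ                  2,144.5715     7,942.2098
P = 2,144.5715; Macaulay duration = 7,942.2098 / 2,144.5715 = 3.70340 half-year periods = 1.85170 years.
Modified duration = D_Mac / (1 + y) = 1.85170 / 1.0365 = 1.78649 years.

1.7865 years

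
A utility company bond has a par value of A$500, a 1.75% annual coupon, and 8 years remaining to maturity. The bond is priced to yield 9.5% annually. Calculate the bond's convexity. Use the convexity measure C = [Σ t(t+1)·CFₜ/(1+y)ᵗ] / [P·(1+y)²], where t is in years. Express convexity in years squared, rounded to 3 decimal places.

53.660

With y = 0.095:
  t   CF        PV=CF/(1+0.095)^t    t·PV        t(t+1)·PV
  1         8.75         7.9909         7.9909          15.9817
  2         8.75         7.2976        14.5952          43.7856
  3         8.75         6.6645        19.9934          79.9737
  4         8.75         6.0863        24.3451         121.7255
  5         8.75         5.5582        27.7912         166.7473
  6         8.75         5.0760        30.4561         213.1928
  7         8.75         4.6356        32.4494         259.5956
  8       508.75       246.1453     1,969.1620      17,722.4584
  Σ                    289.4544     2,126.7834      18,623.4605
P = 289.4544.
Convexity = Σ t(t+1)·PV / [P·(1+y)²] = 18,623.4605 / (289.4544 × 1.199025) = 53.66017.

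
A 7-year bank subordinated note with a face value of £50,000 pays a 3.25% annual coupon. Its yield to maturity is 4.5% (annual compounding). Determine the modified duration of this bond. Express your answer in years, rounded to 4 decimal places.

6.0703 years

Periodic yield y = 0.045. First find Macaulay duration:
  t   CF        PV=CF/(1+0.045)^t    t·PV
  1     1,625.00     1,555.0239     1,555.0239
  2     1,625.00     1,488.0612     2,976.1223
  3     1,625.00     1,423.9820     4,271.9459
  4     1,625.00     1,362.6622     5,450.6487
  5     1,625.00     1,303.9830     6,519.9148
  6     1,625.00     1,247.8306     7,486.9834
  7    51,625.00    37,935.5191   265,548.6339
  Σ                 46,317.0619   293,809.2730
P = 46,317.0619; Macaulay duration = 293,809.2730 / 46,317.0619 = 6.34344 years.
Modified duration = D_Mac / (1 + y) = 6.34344 / 1.045 = 6.07027 years.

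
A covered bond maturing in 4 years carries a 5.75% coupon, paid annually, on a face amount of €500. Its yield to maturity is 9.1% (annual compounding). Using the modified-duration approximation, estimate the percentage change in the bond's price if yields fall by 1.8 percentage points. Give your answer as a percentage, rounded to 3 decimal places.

Periodic yield y = 0.091. Modified duration first:
  t   CF        PV=CF/(1+0.091)^t    t·PV
  1        28.75        26.3520        26.3520
  2        28.75        24.1540        48.3079
  3        28.75        22.1393        66.4179
  4       528.75       373.2084     1,492.8335
  Σ                    445.8536     1,633.9112
P = 445.8536; D_Mac = 3.66468 yrs; D_mod = 3.66468/(1+0.091) = 3.35901 yrs.
ΔP/P ≈ -D_mod · Δy = -3.35901 × (-0.018) = +0.060462 = +6.0462%.

+6.046%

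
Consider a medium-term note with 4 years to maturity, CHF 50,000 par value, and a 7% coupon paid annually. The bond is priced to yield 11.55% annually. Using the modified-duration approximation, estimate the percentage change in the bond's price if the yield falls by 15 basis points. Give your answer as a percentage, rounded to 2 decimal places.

Periodic yield y = 0.1155. Modified duration first:
  t   CF        PV=CF/(1+0.1155)^t    t·PV
  1     3,500.00     3,137.6065     3,137.6065
  2     3,500.00     2,812.7355     5,625.4710
  3     3,500.00     2,521.5020     7,564.5061
  4    53,500.00    34,552.1824   138,208.7296
  Σ                 43,024.0264   154,536.3131
P = 43,024.0264; D_Mac = 3.59186 yrs; D_mod = 3.59186/(1+0.1155) = 3.21996 yrs.
ΔP/P ≈ -D_mod · Δy = -3.21996 × (-0.0015) = +0.004830 = +0.4830%.

+0.48%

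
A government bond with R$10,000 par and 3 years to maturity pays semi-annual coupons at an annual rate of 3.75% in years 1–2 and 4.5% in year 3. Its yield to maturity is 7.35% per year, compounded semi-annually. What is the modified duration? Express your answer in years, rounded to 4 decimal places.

Periodic yield y = 0.03675. First find Macaulay duration:
  t   CF        PV=CF/(1+0.03675)^t    t·PV
  1       187.50       180.8536       180.8536
  2       187.50       174.4429       348.8857
  3       187.50       168.2593       504.7780
  4       187.50       162.2950       649.1799
  5       225.00       187.8505       939.2524
  6    10,225.00     8,234.1553    49,404.9317
  Σ                  9,107.8565    52,027.8813
P = 9,107.8565; Macaulay duration = 52,027.8813 / 9,107.8565 = 5.71242 half-year periods = 2.85621 years.
Modified duration = D_Mac / (1 + y) = 2.85621 / 1.03675 = 2.75496 years.

2.7550 years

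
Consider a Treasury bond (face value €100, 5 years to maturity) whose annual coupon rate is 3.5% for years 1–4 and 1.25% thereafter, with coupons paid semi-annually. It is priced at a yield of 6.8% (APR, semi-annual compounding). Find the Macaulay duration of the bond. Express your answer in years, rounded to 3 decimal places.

4.592 years

Periodic yield y = 0.034. Discount each cash flow and weight by its period:
  t   CF        PV=CF/(1+0.034)^t    t·PV
  1        1.750         1.6925         1.6925
  2        1.750         1.6368         3.2736
  3        1.750         1.5830         4.7490
  4        1.750         1.5309         6.1237
  5        1.750         1.4806         7.4030
  6        1.750         1.4319         8.5914
  7        1.750         1.3848         9.6938
  8        1.750         1.3393        10.7143
  9        0.625         0.4626         4.1633
  10     100.625        72.0279       720.2786
  Σ                     84.5702       776.6831
Price P = Σ PV = 84.5702.
Macaulay duration = Σ(t·PV) / P = 776.6831 / 84.5702 = 9.18388 half-year periods.
In years: 9.18388 / 2 = 4.59194 years.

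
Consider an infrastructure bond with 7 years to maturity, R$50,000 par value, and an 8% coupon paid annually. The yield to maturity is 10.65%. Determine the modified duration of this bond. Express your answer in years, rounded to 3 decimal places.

4.985 years

Periodic yield y = 0.1065. First find Macaulay duration:
  t   CF        PV=CF/(1+0.1065)^t    t·PV
  1     4,000.00     3,615.0023     3,615.0023
  2     4,000.00     3,267.0603     6,534.1207
  3     4,000.00     2,952.6076     8,857.8229
  4     4,000.00     2,668.4208    10,673.6832
  5     4,000.00     2,411.5868    12,057.9341
  6     4,000.00     2,179.4729    13,076.8377
  7    54,000.00    26,590.9487   186,136.6408
  Σ                 43,685.0995   240,952.0415
P = 43,685.0995; Macaulay duration = 240,952.0415 / 43,685.0995 = 5.51566 years.
Modified duration = D_Mac / (1 + y) = 5.51566 / 1.1065 = 4.98478 years.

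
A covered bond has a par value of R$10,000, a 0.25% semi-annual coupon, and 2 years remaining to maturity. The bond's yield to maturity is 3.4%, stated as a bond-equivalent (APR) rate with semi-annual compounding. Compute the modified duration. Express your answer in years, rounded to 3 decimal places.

Periodic yield y = 0.017. First find Macaulay duration:
  t   CF        PV=CF/(1+0.017)^t    t·PV
  1        12.50        12.2911        12.2911
  2        12.50        12.0856        24.1712
  3        12.50        11.8836        35.6507
  4    10,012.50     9,359.6308    37,438.5232
  Σ                  9,395.8910    37,510.6361
P = 9,395.8910; Macaulay duration = 37,510.6361 / 9,395.8910 = 3.99224 half-year periods = 1.99612 years.
Modified duration = D_Mac / (1 + y) = 1.99612 / 1.017 = 1.96275 years.

1.963 years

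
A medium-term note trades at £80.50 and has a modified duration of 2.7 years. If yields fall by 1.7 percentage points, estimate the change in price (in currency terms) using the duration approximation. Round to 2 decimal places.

+£3.69

Duration approximation: ΔP/P ≈ -D_mod · Δy = -2.7 × (-0.017) = +0.045900.
ΔP ≈ 80.50 × (+0.045900) = +3.69495.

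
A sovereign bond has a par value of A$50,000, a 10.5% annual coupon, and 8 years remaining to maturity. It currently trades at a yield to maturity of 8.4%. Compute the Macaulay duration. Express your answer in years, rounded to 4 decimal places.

5.9174 years

Periodic yield y = 0.084. Discount each cash flow and weight by its year:
  t   CF        PV=CF/(1+0.084)^t    t·PV
  1     5,250.00     4,843.1734     4,843.1734
  2     5,250.00     4,467.8722     8,935.7443
  3     5,250.00     4,121.6533    12,364.9599
  4     5,250.00     3,802.2632    15,209.0527
  5     5,250.00     3,507.6229    17,538.1143
  6     5,250.00     3,235.8145    19,414.8867
  7     5,250.00     2,985.0687    20,895.4808
  8    55,250.00    28,979.9762   231,839.8097
  Σ                 55,943.4443   331,041.2219
Price P = Σ PV = 55,943.4443.
Macaulay duration = Σ(t·PV) / P = 331,041.2219 / 55,943.4443 = 5.91743 years.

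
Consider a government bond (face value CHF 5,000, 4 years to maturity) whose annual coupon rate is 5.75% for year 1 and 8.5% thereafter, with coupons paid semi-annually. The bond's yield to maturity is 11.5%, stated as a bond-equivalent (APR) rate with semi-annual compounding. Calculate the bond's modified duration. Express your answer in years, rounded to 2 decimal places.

Periodic yield y = 0.0575. First find Macaulay duration:
  t   CF        PV=CF/(1+0.0575)^t    t·PV
  1       143.75       135.9338       135.9338
  2       143.75       128.5426       257.0852
  3       212.50       179.6875       539.0624
  4       212.50       169.9172       679.6689
  5       212.50       160.6782       803.3912
  6       212.50       151.9416       911.6496
  7       212.50       143.6800     1,005.7600
  8     5,212.50     3,332.7525    26,662.0198
  Σ                  4,403.1334    30,994.5709
P = 4,403.1334; Macaulay duration = 30,994.5709 / 4,403.1334 = 7.03921 half-year periods = 3.51960 years.
Modified duration = D_Mac / (1 + y) = 3.51960 / 1.0575 = 3.32823 years.

3.33 years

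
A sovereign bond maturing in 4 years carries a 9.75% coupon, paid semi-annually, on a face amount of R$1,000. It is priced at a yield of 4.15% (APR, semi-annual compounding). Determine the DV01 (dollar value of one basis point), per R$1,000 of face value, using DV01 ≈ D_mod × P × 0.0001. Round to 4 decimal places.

R$0.4091

Periodic yield y = 0.02075.
  t   CF        PV=CF/(1+0.02075)^t    t·PV
  1        48.75        47.7590        47.7590
  2        48.75        46.7881        93.5763
  3        48.75        45.8370       137.5111
  4        48.75        44.9052       179.6210
  5        48.75        43.9924       219.9620
  6        48.75        43.0981       258.5887
  7        48.75        42.2220       295.5541
  8     1,048.75       889.8501     7,118.8010
  Σ                  1,204.4521     8,351.3731
P = 1,204.4521; D_Mac = 6.93375 half-year periods = 3.46688 yrs; D_mod = 3.39640 yrs.
DV01 ≈ 3.39640 × 1,204.4521 × 0.0001 = 0.409080.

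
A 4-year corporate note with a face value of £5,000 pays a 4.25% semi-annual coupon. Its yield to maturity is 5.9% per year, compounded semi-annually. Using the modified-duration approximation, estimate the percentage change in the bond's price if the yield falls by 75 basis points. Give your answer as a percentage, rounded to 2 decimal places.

Periodic yield y = 0.0295. Modified duration first:
  t   CF        PV=CF/(1+0.0295)^t    t·PV
  1       106.25       103.2054       103.2054
  2       106.25       100.2481       200.4962
  3       106.25        97.3755       292.1266
  4       106.25        94.5853       378.3411
  5       106.25        91.8750       459.3748
  6       106.25        89.2423       535.4539
  7       106.25        86.6851       606.7957
  8     5,106.25     4,046.6092    32,372.8737
  Σ                  4,709.8260    34,948.6676
P = 4,709.8260; D_Mac = 7.42037 half-year periods = 3.71019 yrs; D_mod = 3.71019/(1+0.0295) = 3.60387 yrs.
ΔP/P ≈ -D_mod · Δy = -3.60387 × (-0.0075) = +0.027029 = +2.7029%.

+2.70%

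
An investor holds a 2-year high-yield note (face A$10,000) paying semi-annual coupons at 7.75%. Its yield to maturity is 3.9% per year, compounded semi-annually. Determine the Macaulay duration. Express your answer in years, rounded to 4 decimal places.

Periodic yield y = 0.0195. Discount each cash flow and weight by its period:
  t   CF        PV=CF/(1+0.0195)^t    t·PV
  1       387.50       380.0883       380.0883
  2       387.50       372.8183       745.6366
  3       387.50       365.6874     1,097.0623
  4    10,387.50     9,615.2840    38,461.1360
  Σ                 10,733.8780    40,683.9232
Price P = Σ PV = 10,733.8780.
Macaulay duration = Σ(t·PV) / P = 40,683.9232 / 10,733.8780 = 3.79024 half-year periods.
In years: 3.79024 / 2 = 1.89512 years.

1.8951 years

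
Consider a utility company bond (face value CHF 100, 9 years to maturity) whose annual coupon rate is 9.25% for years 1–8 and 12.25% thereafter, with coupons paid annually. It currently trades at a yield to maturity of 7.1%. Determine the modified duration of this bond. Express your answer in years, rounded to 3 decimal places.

6.244 years

Periodic yield y = 0.071. First find Macaulay duration:
  t   CF        PV=CF/(1+0.071)^t    t·PV
  1         9.25         8.6368         8.6368
  2         9.25         8.0642        16.1285
  3         9.25         7.5296        22.5889
  4         9.25         7.0305        28.1218
  5         9.25         6.5644        32.8220
  6         9.25         6.1292        36.7753
  7         9.25         5.7229        40.0602
  8         9.25         5.3435        42.7480
  9       112.25        60.5454       544.9085
  Σ                    115.5665       772.7900
P = 115.5665; Macaulay duration = 772.7900 / 115.5665 = 6.68697 years.
Modified duration = D_Mac / (1 + y) = 6.68697 / 1.071 = 6.24367 years.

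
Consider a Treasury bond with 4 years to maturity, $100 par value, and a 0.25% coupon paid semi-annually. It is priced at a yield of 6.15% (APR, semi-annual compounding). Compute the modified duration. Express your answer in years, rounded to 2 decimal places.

3.86 years

Periodic yield y = 0.03075. First find Macaulay duration:
  t   CF        PV=CF/(1+0.03075)^t    t·PV
  1        0.125         0.1213         0.1213
  2        0.125         0.1177         0.2353
  3        0.125         0.1141         0.3424
  4        0.125         0.1107         0.4430
  5        0.125         0.1074         0.5372
  6        0.125         0.1042         0.6254
  7        0.125         0.1011         0.7078
  8      100.125        78.5807       628.6454
  Σ                     79.3573       631.6578
P = 79.3573; Macaulay duration = 631.6578 / 79.3573 = 7.95967 half-year periods = 3.97984 years.
Modified duration = D_Mac / (1 + y) = 3.97984 / 1.03075 = 3.86111 years.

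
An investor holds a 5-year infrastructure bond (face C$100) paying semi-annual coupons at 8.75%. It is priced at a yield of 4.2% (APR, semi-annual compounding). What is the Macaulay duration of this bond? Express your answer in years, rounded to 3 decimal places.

4.241 years

Periodic yield y = 0.021. Discount each cash flow and weight by its period:
  t   CF        PV=CF/(1+0.021)^t    t·PV
  1        4.375         4.2850         4.2850
  2        4.375         4.1969         8.3938
  3        4.375         4.1106        12.3317
  4        4.375         4.0260        16.1040
  5        4.375         3.9432        19.7160
  6        4.375         3.8621        23.1726
  7        4.375         3.7827        26.4787
  8        4.375         3.7049        29.6389
  9        4.375         3.6287        32.6579
  10     104.375        84.7889       847.8891
  Σ                    120.3289     1,020.6678
Price P = Σ PV = 120.3289.
Macaulay duration = Σ(t·PV) / P = 1,020.6678 / 120.3289 = 8.48232 half-year periods.
In years: 8.48232 / 2 = 4.24116 years.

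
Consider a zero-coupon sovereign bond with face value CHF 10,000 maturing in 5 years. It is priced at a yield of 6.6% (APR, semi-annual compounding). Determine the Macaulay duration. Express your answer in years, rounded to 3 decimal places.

A zero-coupon bond has a single cash flow at maturity, so its Macaulay duration equals its maturity: 5 years.
(Equivalently: 10 semi-annual periods ÷ 2 = 5 years.)

5.000 years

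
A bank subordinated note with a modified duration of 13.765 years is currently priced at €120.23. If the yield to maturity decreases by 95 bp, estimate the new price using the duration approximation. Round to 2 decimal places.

Duration approximation: ΔP/P ≈ -D_mod · Δy = -13.765 × (-0.0095) = +0.1307675.
New price ≈ 120.23 × (1 + 0.1307675) = 135.952176525.

€135.95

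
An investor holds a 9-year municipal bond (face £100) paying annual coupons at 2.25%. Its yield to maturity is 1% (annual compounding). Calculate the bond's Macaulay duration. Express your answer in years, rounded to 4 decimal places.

Periodic yield y = 0.01. Discount each cash flow and weight by its year:
  t   CF        PV=CF/(1+0.01)^t    t·PV
  1         2.25         2.2277         2.2277
  2         2.25         2.2057         4.4113
  3         2.25         2.1838         6.5515
  4         2.25         2.1622         8.6488
  5         2.25         2.1408        10.7040
  6         2.25         2.1196        12.7176
  7         2.25         2.0986        14.6903
  8         2.25         2.0778        16.6227
  9       102.25        93.4912       841.4212
  Σ                    110.7075       917.9952
Price P = Σ PV = 110.7075.
Macaulay duration = Σ(t·PV) / P = 917.9952 / 110.7075 = 8.29208 years.

8.2921 years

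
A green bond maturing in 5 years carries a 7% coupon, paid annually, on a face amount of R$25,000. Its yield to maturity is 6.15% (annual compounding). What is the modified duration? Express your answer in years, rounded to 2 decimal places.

Periodic yield y = 0.0615. First find Macaulay duration:
  t   CF        PV=CF/(1+0.0615)^t    t·PV
  1     1,750.00     1,648.6105     1,648.6105
  2     1,750.00     1,553.0951     3,106.1902
  3     1,750.00     1,463.1136     4,389.3409
  4     1,750.00     1,378.3454     5,513.3815
  5    26,750.00    19,848.3219    99,241.6093
  Σ                 25,891.4864   113,899.1324
P = 25,891.4864; Macaulay duration = 113,899.1324 / 25,891.4864 = 4.39910 years.
Modified duration = D_Mac / (1 + y) = 4.39910 / 1.0615 = 4.14423 years.

4.14 years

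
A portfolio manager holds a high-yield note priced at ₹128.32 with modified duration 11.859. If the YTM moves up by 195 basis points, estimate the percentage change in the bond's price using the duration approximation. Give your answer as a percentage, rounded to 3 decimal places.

Duration approximation: ΔP/P ≈ -D_mod · Δy = -11.859 × (+0.0195) = -0.2312505.
As a percentage: -23.12505%.

-23.125%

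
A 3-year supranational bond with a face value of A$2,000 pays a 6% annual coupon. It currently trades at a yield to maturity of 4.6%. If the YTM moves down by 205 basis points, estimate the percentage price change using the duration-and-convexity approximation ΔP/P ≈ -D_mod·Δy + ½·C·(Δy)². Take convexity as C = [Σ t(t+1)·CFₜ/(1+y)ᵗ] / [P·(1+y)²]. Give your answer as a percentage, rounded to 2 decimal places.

+5.77%

With y = 0.046:
  t   CF        PV=CF/(1+0.046)^t    t·PV        t(t+1)·PV
  1       120.00       114.7228       114.7228         229.4455
  2       120.00       109.6776       219.3552         658.0655
  3     2,120.00     1,852.4257     5,557.2772      22,229.1089
  Σ                  2,076.8261     5,891.3551      23,116.6199
P = 2,076.8261; D_Mac = 2.83671 yrs; D_mod = 2.71196 yrs; C = 10.17328.
Duration effect: -2.71196 × (-0.0205) = +0.055595
Convexity effect: 0.5 × 10.17328 × (-0.0205)² = +0.0021377
ΔP/P ≈ +0.055595 + 0.0021377 = +0.057733 = +5.7733%.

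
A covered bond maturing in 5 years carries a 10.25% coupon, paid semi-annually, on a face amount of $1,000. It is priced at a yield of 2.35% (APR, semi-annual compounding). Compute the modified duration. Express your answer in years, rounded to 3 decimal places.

Periodic yield y = 0.01175. First find Macaulay duration:
  t   CF        PV=CF/(1+0.01175)^t    t·PV
  1        51.25        50.6548        50.6548
  2        51.25        50.0665       100.1330
  3        51.25        49.4851       148.4552
  4        51.25        48.9104       195.6415
  5        51.25        48.3424       241.7118
  6        51.25        47.7809       286.6856
  7        51.25        47.2260       330.5822
  8        51.25        46.6776       373.4205
  9        51.25        46.1355       415.2192
  10    1,051.25       935.3494     9,353.4941
  Σ                  1,370.6285    11,495.9980
P = 1,370.6285; Macaulay duration = 11,495.9980 / 1,370.6285 = 8.38739 half-year periods = 4.19370 years.
Modified duration = D_Mac / (1 + y) = 4.19370 / 1.01175 = 4.14499 years.

4.145 years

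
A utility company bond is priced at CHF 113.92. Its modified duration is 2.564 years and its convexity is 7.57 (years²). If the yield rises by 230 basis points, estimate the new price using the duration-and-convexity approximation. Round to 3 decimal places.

Duration effect: -D_mod·Δy = -2.564 × (+0.023) = -0.058972
Convexity effect: ½·C·(Δy)² = 0.5 × 7.57 × (0.023)² = +0.002002265
ΔP/P ≈ -0.058972 + 0.002002265 = -0.056969735
New price ≈ 113.92 × (1 - 0.056969735) = 107.4300077888.

CHF 107.430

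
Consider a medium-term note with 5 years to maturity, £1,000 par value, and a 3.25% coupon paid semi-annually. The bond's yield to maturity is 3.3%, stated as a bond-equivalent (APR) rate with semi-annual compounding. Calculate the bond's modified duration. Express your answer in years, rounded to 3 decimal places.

Periodic yield y = 0.0165. First find Macaulay duration:
  t   CF        PV=CF/(1+0.0165)^t    t·PV
  1        16.25        15.9862        15.9862
  2        16.25        15.7267        31.4535
  3        16.25        15.4715        46.4144
  4        16.25        15.2203        60.8813
  5        16.25        14.9733        74.8663
  6        16.25        14.7302        88.3813
  7        16.25        14.4911       101.4378
  8        16.25        14.2559       114.0471
  9        16.25        14.0245       126.2204
  10    1,016.25       862.8330     8,628.3296
  Σ                    997.7127     9,288.0179
P = 997.7127; Macaulay duration = 9,288.0179 / 997.7127 = 9.30931 half-year periods = 4.65466 years.
Modified duration = D_Mac / (1 + y) = 4.65466 / 1.0165 = 4.57910 years.

4.579 years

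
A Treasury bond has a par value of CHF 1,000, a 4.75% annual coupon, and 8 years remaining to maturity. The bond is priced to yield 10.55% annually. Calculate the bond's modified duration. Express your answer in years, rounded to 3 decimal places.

Periodic yield y = 0.1055. First find Macaulay duration:
  t   CF        PV=CF/(1+0.1055)^t    t·PV
  1        47.50        42.9670        42.9670
  2        47.50        38.8666        77.7331
  3        47.50        35.1575       105.4724
  4        47.50        31.8023       127.2092
  5        47.50        28.7674       143.8368
  6        47.50        26.0220       156.1322
  7        47.50        23.5387       164.7709
  8     1,047.50       469.5524     3,756.4191
  Σ                    696.6738     4,574.5406
P = 696.6738; Macaulay duration = 4,574.5406 / 696.6738 = 6.56626 years.
Modified duration = D_Mac / (1 + y) = 6.56626 / 1.1055 = 5.93963 years.

5.940 years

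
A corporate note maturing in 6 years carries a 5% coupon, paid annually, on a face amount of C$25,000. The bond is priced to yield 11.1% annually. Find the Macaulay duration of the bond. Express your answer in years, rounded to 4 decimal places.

Periodic yield y = 0.111. Discount each cash flow and weight by its year:
  t   CF        PV=CF/(1+0.111)^t    t·PV
  1     1,250.00     1,125.1125     1,125.1125
  2     1,250.00     1,012.7025     2,025.4051
  3     1,250.00       911.5234     2,734.5703
  4     1,250.00       820.4531     3,281.8125
  5     1,250.00       738.4817     3,692.4083
  6    26,250.00    13,958.6994    83,752.1963
  Σ                 18,566.9726    96,611.5050
Price P = Σ PV = 18,566.9726.
Macaulay duration = Σ(t·PV) / P = 96,611.5050 / 18,566.9726 = 5.20341 years.

5.2034 years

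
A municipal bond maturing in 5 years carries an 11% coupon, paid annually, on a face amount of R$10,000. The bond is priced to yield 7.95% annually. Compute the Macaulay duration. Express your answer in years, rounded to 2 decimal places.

Periodic yield y = 0.0795. Discount each cash flow and weight by its year:
  t   CF        PV=CF/(1+0.0795)^t    t·PV
  1     1,100.00     1,018.9903     1,018.9903
  2     1,100.00       943.9465     1,887.8930
  3     1,100.00       874.4294     2,623.2882
  4     1,100.00       810.0319     3,240.1274
  5    11,100.00     7,571.9850    37,859.9250
  Σ                 11,219.3831    46,630.2240
Price P = Σ PV = 11,219.3831.
Macaulay duration = Σ(t·PV) / P = 46,630.2240 / 11,219.3831 = 4.15622 years.

4.16 years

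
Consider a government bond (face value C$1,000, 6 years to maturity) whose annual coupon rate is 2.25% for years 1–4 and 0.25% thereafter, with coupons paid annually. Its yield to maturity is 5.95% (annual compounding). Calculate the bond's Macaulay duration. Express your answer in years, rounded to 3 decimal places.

5.644 years

Periodic yield y = 0.0595. Discount each cash flow and weight by its year:
  t   CF        PV=CF/(1+0.0595)^t    t·PV
  1        22.50        21.2364        21.2364
  2        22.50        20.0438        40.0876
  3        22.50        18.9182        56.7546
  4        22.50        17.8558        71.4231
  5         2.50         1.8726         9.3628
  6     1,002.50       708.7264     4,252.3584
  Σ                    788.6532     4,451.2230
Price P = Σ PV = 788.6532.
Macaulay duration = Σ(t·PV) / P = 4,451.2230 / 788.6532 = 5.64408 years.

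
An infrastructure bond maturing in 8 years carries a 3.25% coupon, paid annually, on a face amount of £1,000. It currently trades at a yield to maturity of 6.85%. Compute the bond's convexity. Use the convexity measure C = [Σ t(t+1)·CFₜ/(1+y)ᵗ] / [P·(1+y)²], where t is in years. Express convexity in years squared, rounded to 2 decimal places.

With y = 0.0685:
  t   CF        PV=CF/(1+0.0685)^t    t·PV        t(t+1)·PV
  1        32.50        30.4165        30.4165          60.8329
  2        32.50        28.4665        56.9330         170.7991
  3        32.50        26.6416        79.9247         319.6988
  4        32.50        24.9336        99.7345         498.6723
  5        32.50        23.3352       116.6758         700.0547
  6        32.50        21.8392       131.0350         917.2453
  7        32.50        20.4391       143.0737       1,144.5894
  8     1,032.50       607.7065     4,861.6516      43,754.8647
  Σ                    783.7781     5,519.4448      47,566.7572
P = 783.7781.
Convexity = Σ t(t+1)·PV / [P·(1+y)²] = 47,566.7572 / (783.7781 × 1.141692) = 53.15711.

53.16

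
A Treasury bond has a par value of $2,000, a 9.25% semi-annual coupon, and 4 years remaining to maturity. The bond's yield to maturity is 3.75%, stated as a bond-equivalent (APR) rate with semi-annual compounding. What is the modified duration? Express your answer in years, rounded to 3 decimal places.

Periodic yield y = 0.01875. First find Macaulay duration:
  t   CF        PV=CF/(1+0.01875)^t    t·PV
  1        92.50        90.7975        90.7975
  2        92.50        89.1264       178.2529
  3        92.50        87.4861       262.4582
  4        92.50        85.8759       343.5036
  5        92.50        84.2954       421.4768
  6        92.50        82.7439       496.4634
  7        92.50        81.2210       568.5471
  8     2,092.50     1,803.5347    14,428.2773
  Σ                  2,405.0808    16,789.7766
P = 2,405.0808; Macaulay duration = 16,789.7766 / 2,405.0808 = 6.98096 half-year periods = 3.49048 years.
Modified duration = D_Mac / (1 + y) = 3.49048 / 1.01875 = 3.42624 years.

3.426 years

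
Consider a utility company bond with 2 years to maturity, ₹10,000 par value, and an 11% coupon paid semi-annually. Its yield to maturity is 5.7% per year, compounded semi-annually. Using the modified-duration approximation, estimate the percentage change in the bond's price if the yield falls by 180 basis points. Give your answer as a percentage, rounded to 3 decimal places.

Periodic yield y = 0.0285. Modified duration first:
  t   CF        PV=CF/(1+0.0285)^t    t·PV
  1       550.00       534.7594       534.7594
  2       550.00       519.9410     1,039.8821
  3       550.00       505.5333     1,516.6000
  4    10,550.00     9,428.3409    37,713.3635
  Σ                 10,988.5746    40,804.6049
P = 10,988.5746; D_Mac = 3.71337 half-year periods = 1.85668 yrs; D_mod = 1.85668/(1+0.0285) = 1.80523 yrs.
ΔP/P ≈ -D_mod · Δy = -1.80523 × (-0.018) = +0.032494 = +3.2494%.

+3.249%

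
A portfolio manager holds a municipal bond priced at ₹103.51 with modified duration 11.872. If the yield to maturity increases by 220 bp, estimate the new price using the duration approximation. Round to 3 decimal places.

Duration approximation: ΔP/P ≈ -D_mod · Δy = -11.872 × (+0.022) = -0.261184.
New price ≈ 103.51 × (1 - 0.261184) = 76.47484416.

₹76.475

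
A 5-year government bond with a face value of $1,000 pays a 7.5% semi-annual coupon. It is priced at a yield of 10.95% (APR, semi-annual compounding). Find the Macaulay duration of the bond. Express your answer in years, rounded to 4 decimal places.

Periodic yield y = 0.05475. Discount each cash flow and weight by its period:
  t   CF        PV=CF/(1+0.05475)^t    t·PV
  1        37.50        35.5534        35.5534
  2        37.50        33.7079        67.4159
  3        37.50        31.9582        95.8747
  4        37.50        30.2993       121.1973
  5        37.50        28.7266       143.6328
  6        37.50        27.2354       163.4125
  7        37.50        25.8217       180.7518
  8        37.50        24.4813       195.8506
  9        37.50        23.2106       208.8950
  10    1,037.50       608.8254     6,088.2540
  Σ                    869.8199     7,300.8381
Price P = Σ PV = 869.8199.
Macaulay duration = Σ(t·PV) / P = 7,300.8381 / 869.8199 = 8.39351 half-year periods.
In years: 8.39351 / 2 = 4.19675 years.

4.1968 years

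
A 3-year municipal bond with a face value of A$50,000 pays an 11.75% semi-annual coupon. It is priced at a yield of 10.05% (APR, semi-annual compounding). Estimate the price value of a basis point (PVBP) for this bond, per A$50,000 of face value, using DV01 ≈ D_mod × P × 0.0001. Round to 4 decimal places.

Periodic yield y = 0.05025.
  t   CF        PV=CF/(1+0.05025)^t    t·PV
  1     2,937.50     2,796.9531     2,796.9531
  2     2,937.50     2,663.1308     5,326.2616
  3     2,937.50     2,535.7113     7,607.1339
  4     2,937.50     2,414.3883     9,657.5531
  5     2,937.50     2,298.8701    11,494.3503
  6    52,937.50    39,446.3920   236,678.3521
  Σ                 52,155.4455   273,560.6041
P = 52,155.4455; D_Mac = 5.24510 half-year periods = 2.62255 yrs; D_mod = 2.49707 yrs.
DV01 ≈ 2.49707 × 52,155.4455 × 0.0001 = 13.023595.

A$13.0236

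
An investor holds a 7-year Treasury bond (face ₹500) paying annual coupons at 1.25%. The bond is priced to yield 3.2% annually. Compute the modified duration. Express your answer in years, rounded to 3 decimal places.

Periodic yield y = 0.032. First find Macaulay duration:
  t   CF        PV=CF/(1+0.032)^t    t·PV
  1         6.25         6.0562         6.0562
  2         6.25         5.8684        11.7368
  3         6.25         5.6864        17.0593
  4         6.25         5.5101        22.0405
  5         6.25         5.3393        26.6963
  6         6.25         5.1737        31.0422
  7       506.25       406.0758     2,842.5309
  Σ                    439.7100     2,957.1623
P = 439.7100; Macaulay duration = 2,957.1623 / 439.7100 = 6.72526 years.
Modified duration = D_Mac / (1 + y) = 6.72526 / 1.032 = 6.51672 years.

6.517 years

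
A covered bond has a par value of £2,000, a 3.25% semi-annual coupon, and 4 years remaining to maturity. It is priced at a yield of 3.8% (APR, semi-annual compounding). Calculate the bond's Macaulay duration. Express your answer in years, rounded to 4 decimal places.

Periodic yield y = 0.019. Discount each cash flow and weight by its period:
  t   CF        PV=CF/(1+0.019)^t    t·PV
  1        32.50        31.8940        31.8940
  2        32.50        31.2993        62.5987
  3        32.50        30.7157        92.1472
  4        32.50        30.1430       120.5720
  5        32.50        29.5810       147.9049
  6        32.50        29.0294       174.1765
  7        32.50        28.4881       199.4170
  8     2,032.50     1,748.3850    13,987.0803
  Σ                  1,959.5356    14,815.7905
Price P = Σ PV = 1,959.5356.
Macaulay duration = Σ(t·PV) / P = 14,815.7905 / 1,959.5356 = 7.56087 half-year periods.
In years: 7.56087 / 2 = 3.78043 years.

3.7804 years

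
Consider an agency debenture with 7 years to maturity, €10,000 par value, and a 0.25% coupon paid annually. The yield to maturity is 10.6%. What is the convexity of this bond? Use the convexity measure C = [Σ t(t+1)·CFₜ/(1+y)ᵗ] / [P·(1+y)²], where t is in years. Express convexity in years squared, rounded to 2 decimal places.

45.09

With y = 0.106:
  t   CF        PV=CF/(1+0.106)^t    t·PV        t(t+1)·PV
  1        25.00        22.6040        22.6040          45.2080
  2        25.00        20.4376        40.8752         122.6256
  3        25.00        18.4788        55.4365         221.7460
  4        25.00        16.7078        66.8312         334.1562
  5        25.00        15.1065        75.5326         453.1955
  6        25.00        13.6587        81.9522         573.6652
  7    10,025.00     4,952.2036    34,665.4253     277,323.4022
  Σ                  5,059.1970    35,008.6570     279,073.9987
P = 5,059.1970.
Convexity = Σ t(t+1)·PV / [P·(1+y)²] = 279,073.9987 / (5,059.1970 × 1.223236) = 45.09491.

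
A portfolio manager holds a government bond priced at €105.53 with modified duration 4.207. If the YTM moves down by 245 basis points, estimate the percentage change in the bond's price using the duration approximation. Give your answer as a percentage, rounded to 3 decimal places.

Duration approximation: ΔP/P ≈ -D_mod · Δy = -4.207 × (-0.0245) = +0.1030715.
As a percentage: +10.30715%.

+10.307%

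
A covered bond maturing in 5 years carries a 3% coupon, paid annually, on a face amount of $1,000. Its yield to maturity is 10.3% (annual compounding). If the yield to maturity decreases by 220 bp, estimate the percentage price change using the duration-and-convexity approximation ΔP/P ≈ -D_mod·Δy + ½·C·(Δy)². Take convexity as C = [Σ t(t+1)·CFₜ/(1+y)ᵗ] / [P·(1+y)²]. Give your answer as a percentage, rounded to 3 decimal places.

With y = 0.103:
  t   CF        PV=CF/(1+0.103)^t    t·PV        t(t+1)·PV
  1        30.00        27.1985        27.1985          54.3971
  2        30.00        24.6587        49.3174         147.9522
  3        30.00        22.3560        67.0681         268.2724
  4        30.00        20.2684        81.0736         405.3678
  5     1,030.00       630.8987     3,154.4937      18,926.9623
  Σ                    725.3804     3,379.1513      19,802.9518
P = 725.3804; D_Mac = 4.65845 yrs; D_mod = 4.22344 yrs; C = 22.43949.
Duration effect: -4.22344 × (-0.022) = +0.092916
Convexity effect: 0.5 × 22.43949 × (-0.022)² = +0.0054304
ΔP/P ≈ +0.092916 + 0.0054304 = +0.098346 = +9.8346%.

+9.835%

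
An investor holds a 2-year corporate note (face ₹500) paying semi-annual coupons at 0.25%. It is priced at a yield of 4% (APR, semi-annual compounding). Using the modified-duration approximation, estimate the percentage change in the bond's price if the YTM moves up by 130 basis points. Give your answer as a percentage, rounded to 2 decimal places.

Periodic yield y = 0.02. Modified duration first:
  t   CF        PV=CF/(1+0.02)^t    t·PV
  1        0.625         0.6127         0.6127
  2        0.625         0.6007         1.2015
  3        0.625         0.5890         1.7669
  4      500.625       462.5001     1,850.0005
  Σ                    464.3025     1,853.5815
P = 464.3025; D_Mac = 3.99218 half-year periods = 1.99609 yrs; D_mod = 1.99609/(1+0.02) = 1.95695 yrs.
ΔP/P ≈ -D_mod · Δy = -1.95695 × (+0.013) = -0.025440 = -2.5440%.

-2.54%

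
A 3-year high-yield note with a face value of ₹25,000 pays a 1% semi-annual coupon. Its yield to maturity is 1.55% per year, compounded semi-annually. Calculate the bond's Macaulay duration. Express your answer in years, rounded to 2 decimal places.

2.96 years

Periodic yield y = 0.00775. Discount each cash flow and weight by its period:
  t   CF        PV=CF/(1+0.00775)^t    t·PV
  1       125.00       124.0387       124.0387
  2       125.00       123.0848       246.1696
  3       125.00       122.1382       366.4147
  4       125.00       121.1989       484.7957
  5       125.00       120.2669       601.3343
  6    25,125.00    23,987.7343   143,926.4057
  Σ                 24,598.4618   145,749.1587
Price P = Σ PV = 24,598.4618.
Macaulay duration = Σ(t·PV) / P = 145,749.1587 / 24,598.4618 = 5.92513 half-year periods.
In years: 5.92513 / 2 = 2.96257 years.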